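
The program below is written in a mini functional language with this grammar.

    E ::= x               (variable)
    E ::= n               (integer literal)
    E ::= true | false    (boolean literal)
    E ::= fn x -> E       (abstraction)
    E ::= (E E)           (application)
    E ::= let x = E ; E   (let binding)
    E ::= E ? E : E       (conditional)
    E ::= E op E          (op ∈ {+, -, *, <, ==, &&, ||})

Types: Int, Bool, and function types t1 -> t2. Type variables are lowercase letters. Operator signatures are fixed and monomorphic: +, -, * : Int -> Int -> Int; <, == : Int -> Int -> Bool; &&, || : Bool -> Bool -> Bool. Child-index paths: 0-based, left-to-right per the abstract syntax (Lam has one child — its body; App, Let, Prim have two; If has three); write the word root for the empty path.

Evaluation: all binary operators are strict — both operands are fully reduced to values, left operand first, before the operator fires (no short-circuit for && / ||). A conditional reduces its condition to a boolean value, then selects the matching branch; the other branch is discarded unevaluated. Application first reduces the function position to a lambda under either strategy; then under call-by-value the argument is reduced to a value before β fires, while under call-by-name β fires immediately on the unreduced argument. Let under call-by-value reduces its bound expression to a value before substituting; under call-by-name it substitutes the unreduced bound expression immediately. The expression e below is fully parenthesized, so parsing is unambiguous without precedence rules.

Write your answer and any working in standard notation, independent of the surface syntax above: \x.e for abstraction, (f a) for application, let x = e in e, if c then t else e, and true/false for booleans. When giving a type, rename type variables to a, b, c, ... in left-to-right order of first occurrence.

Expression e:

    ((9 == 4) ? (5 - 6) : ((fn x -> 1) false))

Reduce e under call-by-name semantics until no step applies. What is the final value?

Derivation:
step 0: (if (9 == 4) then (5 - 6) else ((\x.1) false))
step 1: [delta@0] (if false then (5 - 6) else ((\x.1) false))
step 2: [if@root] ((\x.1) false)
step 3: [beta@root] 1

Answer: 1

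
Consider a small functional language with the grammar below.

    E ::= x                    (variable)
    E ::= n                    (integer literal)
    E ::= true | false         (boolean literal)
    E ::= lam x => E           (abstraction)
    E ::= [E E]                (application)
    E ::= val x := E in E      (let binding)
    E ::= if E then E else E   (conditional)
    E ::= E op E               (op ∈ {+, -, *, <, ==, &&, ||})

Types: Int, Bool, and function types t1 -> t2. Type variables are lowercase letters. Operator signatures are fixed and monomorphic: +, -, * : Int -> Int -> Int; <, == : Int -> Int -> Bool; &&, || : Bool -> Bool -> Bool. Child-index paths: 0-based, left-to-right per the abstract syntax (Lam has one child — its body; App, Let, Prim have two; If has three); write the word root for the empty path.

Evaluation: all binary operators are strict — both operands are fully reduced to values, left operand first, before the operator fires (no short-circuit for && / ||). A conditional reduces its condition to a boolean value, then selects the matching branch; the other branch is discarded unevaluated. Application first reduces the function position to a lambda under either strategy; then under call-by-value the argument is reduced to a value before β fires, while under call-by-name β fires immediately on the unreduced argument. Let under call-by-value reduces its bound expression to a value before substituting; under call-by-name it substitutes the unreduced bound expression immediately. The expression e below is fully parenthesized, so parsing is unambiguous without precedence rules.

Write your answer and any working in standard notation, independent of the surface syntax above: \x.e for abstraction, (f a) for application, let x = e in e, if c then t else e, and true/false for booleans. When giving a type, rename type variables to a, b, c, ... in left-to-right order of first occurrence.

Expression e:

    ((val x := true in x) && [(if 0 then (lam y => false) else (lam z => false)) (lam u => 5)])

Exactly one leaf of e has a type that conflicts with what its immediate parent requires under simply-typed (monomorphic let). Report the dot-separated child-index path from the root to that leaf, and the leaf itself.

Working:
let x : Bool
x : Bool
  unify Bool ~ Bool
  unify Int ~ Bool
  FAIL: mismatch Int ~ Bool

Answer: 1.0.0 : 0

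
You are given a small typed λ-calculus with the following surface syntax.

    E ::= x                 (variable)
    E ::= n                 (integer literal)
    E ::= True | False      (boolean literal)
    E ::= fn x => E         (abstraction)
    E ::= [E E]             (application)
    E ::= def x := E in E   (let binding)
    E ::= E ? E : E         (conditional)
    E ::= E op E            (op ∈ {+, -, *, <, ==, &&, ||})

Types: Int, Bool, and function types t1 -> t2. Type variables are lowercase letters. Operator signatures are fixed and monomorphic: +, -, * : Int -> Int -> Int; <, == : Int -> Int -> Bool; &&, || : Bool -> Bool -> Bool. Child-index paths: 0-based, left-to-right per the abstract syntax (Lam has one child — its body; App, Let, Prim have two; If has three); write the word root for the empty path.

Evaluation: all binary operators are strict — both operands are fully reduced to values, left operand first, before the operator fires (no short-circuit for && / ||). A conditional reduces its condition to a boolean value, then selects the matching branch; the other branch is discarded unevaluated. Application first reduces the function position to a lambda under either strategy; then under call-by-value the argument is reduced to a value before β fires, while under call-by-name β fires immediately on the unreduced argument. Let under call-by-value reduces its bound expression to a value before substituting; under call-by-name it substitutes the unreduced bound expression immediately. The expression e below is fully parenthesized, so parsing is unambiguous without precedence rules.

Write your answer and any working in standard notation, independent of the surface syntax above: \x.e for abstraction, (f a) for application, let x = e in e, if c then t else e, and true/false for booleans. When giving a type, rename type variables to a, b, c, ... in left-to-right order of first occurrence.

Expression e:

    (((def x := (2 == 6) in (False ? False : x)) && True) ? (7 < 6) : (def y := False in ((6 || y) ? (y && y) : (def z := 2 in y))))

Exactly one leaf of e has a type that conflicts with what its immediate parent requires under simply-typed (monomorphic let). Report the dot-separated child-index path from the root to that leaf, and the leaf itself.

Derivation:
  unify Int ~ Int
  unify Int ~ Int
let x : Bool
  unify Bool ~ Bool
x : Bool
  unify Bool ~ Bool
  unify Bool ~ Bool
  unify Bool ~ Bool
  unify Bool ~ Bool
  unify Int ~ Int
  unify Int ~ Int
let y : Bool
  unify Int ~ Bool
  FAIL: mismatch Int ~ Bool

Answer: 2.1.0.0 : 6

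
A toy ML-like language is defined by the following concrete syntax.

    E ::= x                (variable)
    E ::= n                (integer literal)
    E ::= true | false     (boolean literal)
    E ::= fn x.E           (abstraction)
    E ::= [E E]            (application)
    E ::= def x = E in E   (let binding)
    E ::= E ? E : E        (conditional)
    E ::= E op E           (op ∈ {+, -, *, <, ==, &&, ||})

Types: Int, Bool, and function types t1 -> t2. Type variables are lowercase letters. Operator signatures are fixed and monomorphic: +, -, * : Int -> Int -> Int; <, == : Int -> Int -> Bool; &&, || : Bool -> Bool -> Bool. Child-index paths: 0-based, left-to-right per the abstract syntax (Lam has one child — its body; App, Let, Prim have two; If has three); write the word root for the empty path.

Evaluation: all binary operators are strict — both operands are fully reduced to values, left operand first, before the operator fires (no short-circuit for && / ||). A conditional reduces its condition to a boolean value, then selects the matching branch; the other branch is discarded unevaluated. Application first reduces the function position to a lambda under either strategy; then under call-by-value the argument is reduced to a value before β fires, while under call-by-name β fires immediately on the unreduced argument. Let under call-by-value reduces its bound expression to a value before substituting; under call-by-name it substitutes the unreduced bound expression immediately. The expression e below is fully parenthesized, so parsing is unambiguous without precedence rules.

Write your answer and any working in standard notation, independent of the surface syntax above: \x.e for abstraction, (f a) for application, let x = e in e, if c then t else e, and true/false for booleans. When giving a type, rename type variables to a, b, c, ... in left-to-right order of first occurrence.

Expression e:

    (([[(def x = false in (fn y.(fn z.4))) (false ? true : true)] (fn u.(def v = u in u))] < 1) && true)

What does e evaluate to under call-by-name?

Answer: false

Working:
step 0: (((((let x = false in (\y.(\z.4))) (if false then true else true)) (\u.(let v = u in u))) < 1) && true)
step 1: [let@0.0.0.0] (((((\y.(\z.4)) (if false then true else true)) (\u.(let v = u in u))) < 1) && true)
step 2: [beta@0.0.0] ((((\z.4) (\u.(let v = u in u))) < 1) && true)
step 3: [beta@0.0] ((4 < 1) && true)
step 4: [delta@0] (false && true)
step 5: [delta@root] false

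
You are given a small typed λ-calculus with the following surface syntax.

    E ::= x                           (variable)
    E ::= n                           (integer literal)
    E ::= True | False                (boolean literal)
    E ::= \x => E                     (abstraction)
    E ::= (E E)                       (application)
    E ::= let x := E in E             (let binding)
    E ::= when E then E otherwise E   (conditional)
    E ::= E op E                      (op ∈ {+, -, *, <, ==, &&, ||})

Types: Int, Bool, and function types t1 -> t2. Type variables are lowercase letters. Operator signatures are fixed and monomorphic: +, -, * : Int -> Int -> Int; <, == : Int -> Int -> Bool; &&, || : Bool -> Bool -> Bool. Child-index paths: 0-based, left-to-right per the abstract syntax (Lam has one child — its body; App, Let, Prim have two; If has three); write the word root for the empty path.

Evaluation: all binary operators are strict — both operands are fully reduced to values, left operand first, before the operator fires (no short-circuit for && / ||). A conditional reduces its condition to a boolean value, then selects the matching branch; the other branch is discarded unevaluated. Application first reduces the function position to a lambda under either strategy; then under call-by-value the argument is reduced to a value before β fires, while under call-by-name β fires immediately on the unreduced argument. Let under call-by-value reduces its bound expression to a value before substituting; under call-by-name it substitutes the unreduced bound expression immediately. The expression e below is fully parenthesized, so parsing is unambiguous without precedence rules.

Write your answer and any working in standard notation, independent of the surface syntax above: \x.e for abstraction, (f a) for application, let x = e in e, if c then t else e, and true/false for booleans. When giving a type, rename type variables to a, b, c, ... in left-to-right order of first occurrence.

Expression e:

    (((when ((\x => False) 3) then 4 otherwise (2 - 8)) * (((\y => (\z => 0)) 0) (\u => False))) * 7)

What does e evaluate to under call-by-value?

Answer: 0

Trace:
step 0: (((if ((\x.false) 3) then 4 else (2 - 8)) * (((\y.(\z.0)) 0) (\u.false))) * 7)
step 1: [beta@0.0.0] (((if false then 4 else (2 - 8)) * (((\y.(\z.0)) 0) (\u.false))) * 7)
step 2: [if@0.0] (((2 - 8) * (((\y.(\z.0)) 0) (\u.false))) * 7)
step 3: [delta@0.0] ((-6 * (((\y.(\z.0)) 0) (\u.false))) * 7)
step 4: [beta@0.1.0] ((-6 * ((\z.0) (\u.false))) * 7)
step 5: [beta@0.1] ((-6 * 0) * 7)
step 6: [delta@0] (0 * 7)
step 7: [delta@root] 0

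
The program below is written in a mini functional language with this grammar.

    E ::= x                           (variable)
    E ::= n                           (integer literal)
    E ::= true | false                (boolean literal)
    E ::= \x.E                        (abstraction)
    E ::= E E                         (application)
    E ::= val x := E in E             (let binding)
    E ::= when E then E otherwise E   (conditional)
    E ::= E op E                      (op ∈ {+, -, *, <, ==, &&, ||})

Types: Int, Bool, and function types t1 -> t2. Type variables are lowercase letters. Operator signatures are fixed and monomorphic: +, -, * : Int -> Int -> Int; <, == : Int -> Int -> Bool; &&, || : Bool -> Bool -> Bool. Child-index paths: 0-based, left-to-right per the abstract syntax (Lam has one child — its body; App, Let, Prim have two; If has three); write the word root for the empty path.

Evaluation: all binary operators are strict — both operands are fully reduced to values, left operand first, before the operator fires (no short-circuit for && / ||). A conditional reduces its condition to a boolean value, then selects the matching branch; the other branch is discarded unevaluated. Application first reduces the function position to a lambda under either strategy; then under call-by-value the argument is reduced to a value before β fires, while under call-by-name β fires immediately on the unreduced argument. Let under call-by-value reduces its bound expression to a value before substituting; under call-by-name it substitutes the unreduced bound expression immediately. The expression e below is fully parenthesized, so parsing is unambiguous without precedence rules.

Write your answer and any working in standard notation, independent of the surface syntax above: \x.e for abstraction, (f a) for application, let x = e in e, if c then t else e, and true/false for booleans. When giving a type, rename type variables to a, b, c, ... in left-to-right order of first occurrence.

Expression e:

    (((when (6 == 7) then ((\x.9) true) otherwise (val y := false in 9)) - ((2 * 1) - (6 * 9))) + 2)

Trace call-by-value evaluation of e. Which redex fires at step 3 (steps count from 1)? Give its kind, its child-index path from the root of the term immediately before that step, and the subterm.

Answer: let at 0.0 : (let y = false in 9)

Working:
step 0: (((if (6 == 7) then ((\x.9) true) else (let y = false in 9)) - ((2 * 1) - (6 * 9))) + 2)
step 1: [delta@0.0.0] (((if false then ((\x.9) true) else (let y = false in 9)) - ((2 * 1) - (6 * 9))) + 2)
step 2: [if@0.0] (((let y = false in 9) - ((2 * 1) - (6 * 9))) + 2)
step 3: [let@0.0] ((9 - ((2 * 1) - (6 * 9))) + 2)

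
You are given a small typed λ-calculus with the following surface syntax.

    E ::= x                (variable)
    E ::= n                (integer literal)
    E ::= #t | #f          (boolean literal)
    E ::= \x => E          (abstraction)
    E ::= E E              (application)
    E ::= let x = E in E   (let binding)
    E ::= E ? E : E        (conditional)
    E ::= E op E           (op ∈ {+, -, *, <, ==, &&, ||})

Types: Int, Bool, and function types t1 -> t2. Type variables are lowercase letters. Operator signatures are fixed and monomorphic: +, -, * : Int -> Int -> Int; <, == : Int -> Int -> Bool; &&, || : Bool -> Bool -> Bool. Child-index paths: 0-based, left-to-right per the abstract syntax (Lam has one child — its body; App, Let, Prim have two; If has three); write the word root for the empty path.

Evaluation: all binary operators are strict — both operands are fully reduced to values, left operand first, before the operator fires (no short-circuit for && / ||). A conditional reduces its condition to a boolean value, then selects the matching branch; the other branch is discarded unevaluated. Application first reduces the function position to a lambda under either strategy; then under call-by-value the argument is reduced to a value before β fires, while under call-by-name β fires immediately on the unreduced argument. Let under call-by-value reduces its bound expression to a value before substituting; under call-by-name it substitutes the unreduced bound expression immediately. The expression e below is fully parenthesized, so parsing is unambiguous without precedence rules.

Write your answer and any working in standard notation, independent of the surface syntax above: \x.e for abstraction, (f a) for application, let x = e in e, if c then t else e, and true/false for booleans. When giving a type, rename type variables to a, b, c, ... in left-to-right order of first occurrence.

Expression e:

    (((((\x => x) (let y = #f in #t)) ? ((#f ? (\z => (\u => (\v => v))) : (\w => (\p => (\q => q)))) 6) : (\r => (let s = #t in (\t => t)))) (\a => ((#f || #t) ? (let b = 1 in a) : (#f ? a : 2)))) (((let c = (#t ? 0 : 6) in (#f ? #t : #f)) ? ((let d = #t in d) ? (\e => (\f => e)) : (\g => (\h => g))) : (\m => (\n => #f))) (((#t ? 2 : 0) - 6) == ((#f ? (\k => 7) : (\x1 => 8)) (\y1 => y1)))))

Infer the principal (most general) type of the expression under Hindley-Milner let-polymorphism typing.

Working:
x : a
\x._ : a -> a
let y : Bool
  unify a -> a ~ Bool -> b
  unify a ~ Bool
  unify Bool ~ b
_ _ : Bool
  unify Bool ~ Bool
  unify Bool ~ Bool
v : e
\v._ : e -> e
\u._ : d -> e -> e
\z._ : c -> d -> e -> e
q : h
\q._ : h -> h
\p._ : g -> h -> h
\w._ : f -> g -> h -> h
  unify c -> d -> e -> e ~ f -> g -> h -> h
  unify c ~ f
  unify d -> e -> e ~ g -> h -> h
  unify d ~ g
  unify e -> e ~ h -> h
  unify e ~ h
  unify h ~ h
  unify f -> g -> h -> h ~ Int -> i
  unify f ~ Int
  unify g -> h -> h ~ i
_ _ : g -> h -> h
let s : Bool
t : k
\t._ : k -> k
\r._ : j -> k -> k
  unify g -> h -> h ~ j -> k -> k
  unify g ~ j
  unify h -> h ~ k -> k
  unify h ~ k
  unify k ~ k
  unify Bool ~ Bool
  unify Bool ~ Bool
  unify Bool ~ Bool
let b : Int
a : l
  unify Bool ~ Bool
a : l
  unify l ~ Int
  unify Int ~ Int
\a._ : Int -> Int
  unify j -> k -> k ~ (Int -> Int) -> m
  unify j ~ Int -> Int
  unify k -> k ~ m
_ _ : k -> k
  unify Bool ~ Bool
  unify Int ~ Int
let c : Int
  unify Bool ~ Bool
  unify Bool ~ Bool
  unify Bool ~ Bool
let d : Bool
d : Bool
  unify Bool ~ Bool
e : n
\f._ : o -> n
\e._ : n -> o -> n
g : p
\h._ : q -> p
\g._ : p -> q -> p
  unify n -> o -> n ~ p -> q -> p
  unify n ~ p
  unify o -> p ~ q -> p
  unify o ~ q
  unify p ~ p
\n._ : s -> Bool
\m._ : r -> s -> Bool
  unify p -> q -> p ~ r -> s -> Bool
  unify p ~ r
  unify q -> r ~ s -> Bool
  unify q ~ s
  unify r ~ Bool
  unify Bool ~ Bool
  unify Int ~ Int
  unify Int ~ Int
  unify Int ~ Int
  unify Int ~ Int
  unify Bool ~ Bool
\k._ : t -> Int
\x1._ : u -> Int
  unify t -> Int ~ u -> Int
  unify t ~ u
  unify Int ~ Int
y1 : v
\y1._ : v -> v
  unify u -> Int ~ (v -> v) -> w
  unify u ~ v -> v
  unify Int ~ w
_ _ : Int
  unify Int ~ Int
  unify Bool -> s -> Bool ~ Bool -> x
  unify Bool ~ Bool
  unify s -> Bool ~ x
_ _ : s -> Bool
  unify k -> k ~ (s -> Bool) -> y
  unify k ~ s -> Bool
  unify s -> Bool ~ y
_ _ : s -> Bool

Answer: a -> Bool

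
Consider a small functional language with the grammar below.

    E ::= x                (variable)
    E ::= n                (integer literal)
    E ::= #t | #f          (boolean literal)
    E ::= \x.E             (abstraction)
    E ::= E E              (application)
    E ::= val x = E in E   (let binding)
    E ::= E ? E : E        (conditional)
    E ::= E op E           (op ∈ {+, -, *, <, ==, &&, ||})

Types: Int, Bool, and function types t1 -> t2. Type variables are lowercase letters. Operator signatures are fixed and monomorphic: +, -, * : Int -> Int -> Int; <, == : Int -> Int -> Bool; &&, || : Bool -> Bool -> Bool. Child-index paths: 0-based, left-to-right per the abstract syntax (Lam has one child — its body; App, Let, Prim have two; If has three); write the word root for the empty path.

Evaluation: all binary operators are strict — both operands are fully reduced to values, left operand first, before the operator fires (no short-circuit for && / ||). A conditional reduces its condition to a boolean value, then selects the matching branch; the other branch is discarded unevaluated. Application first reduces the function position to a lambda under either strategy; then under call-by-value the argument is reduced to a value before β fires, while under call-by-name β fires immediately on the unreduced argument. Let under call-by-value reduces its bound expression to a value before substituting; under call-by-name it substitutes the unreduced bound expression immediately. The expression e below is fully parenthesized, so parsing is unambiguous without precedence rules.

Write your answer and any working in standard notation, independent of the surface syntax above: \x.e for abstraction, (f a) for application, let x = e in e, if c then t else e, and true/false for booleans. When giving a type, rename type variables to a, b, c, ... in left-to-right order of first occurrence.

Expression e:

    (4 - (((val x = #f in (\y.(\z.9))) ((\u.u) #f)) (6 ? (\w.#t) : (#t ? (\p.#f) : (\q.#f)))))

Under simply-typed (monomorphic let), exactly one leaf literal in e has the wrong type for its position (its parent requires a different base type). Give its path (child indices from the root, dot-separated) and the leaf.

Trace:
  unify Int ~ Int
let x : Bool
\z._ : b -> Int
\y._ : a -> b -> Int
u : c
\u._ : c -> c
  unify c -> c ~ Bool -> d
  unify c ~ Bool
  unify Bool ~ d
_ _ : Bool
  unify a -> b -> Int ~ Bool -> e
  unify a ~ Bool
  unify b -> Int ~ e
_ _ : b -> Int
  unify Int ~ Bool
  FAIL: mismatch Int ~ Bool

Answer: 1.1.0 : 6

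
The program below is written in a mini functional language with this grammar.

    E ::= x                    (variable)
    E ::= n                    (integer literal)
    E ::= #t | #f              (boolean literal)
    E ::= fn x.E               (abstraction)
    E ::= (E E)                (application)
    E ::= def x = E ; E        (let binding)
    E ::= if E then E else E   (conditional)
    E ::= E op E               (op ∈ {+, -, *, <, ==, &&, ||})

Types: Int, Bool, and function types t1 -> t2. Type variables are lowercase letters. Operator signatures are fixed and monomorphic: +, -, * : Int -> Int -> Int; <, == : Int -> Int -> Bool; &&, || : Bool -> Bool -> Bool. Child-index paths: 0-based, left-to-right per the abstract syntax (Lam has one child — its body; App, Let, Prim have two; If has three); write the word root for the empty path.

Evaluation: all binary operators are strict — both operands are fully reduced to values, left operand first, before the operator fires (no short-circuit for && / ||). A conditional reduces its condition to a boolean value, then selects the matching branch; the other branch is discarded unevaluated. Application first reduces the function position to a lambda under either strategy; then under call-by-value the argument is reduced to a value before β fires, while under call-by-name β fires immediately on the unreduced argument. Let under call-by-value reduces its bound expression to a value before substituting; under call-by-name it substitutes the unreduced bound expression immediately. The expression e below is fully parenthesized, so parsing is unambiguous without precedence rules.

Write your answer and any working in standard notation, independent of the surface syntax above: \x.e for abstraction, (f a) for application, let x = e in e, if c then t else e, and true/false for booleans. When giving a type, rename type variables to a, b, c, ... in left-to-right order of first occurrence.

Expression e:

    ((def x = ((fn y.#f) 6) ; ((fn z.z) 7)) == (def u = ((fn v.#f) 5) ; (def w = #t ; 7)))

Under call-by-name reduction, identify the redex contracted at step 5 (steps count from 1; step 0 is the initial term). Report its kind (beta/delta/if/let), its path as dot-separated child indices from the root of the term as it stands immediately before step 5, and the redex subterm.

Answer: delta at root : (7 == 7)

Trace:
step 0: ((let x = ((\y.false) 6) in ((\z.z) 7)) == (let u = ((\v.false) 5) in (let w = true in 7)))
step 1: [let@0] (((\z.z) 7) == (let u = ((\v.false) 5) in (let w = true in 7)))
step 2: [beta@0] (7 == (let u = ((\v.false) 5) in (let w = true in 7)))
step 3: [let@1] (7 == (let w = true in 7))
step 4: [let@1] (7 == 7)
step 5: [delta@root] true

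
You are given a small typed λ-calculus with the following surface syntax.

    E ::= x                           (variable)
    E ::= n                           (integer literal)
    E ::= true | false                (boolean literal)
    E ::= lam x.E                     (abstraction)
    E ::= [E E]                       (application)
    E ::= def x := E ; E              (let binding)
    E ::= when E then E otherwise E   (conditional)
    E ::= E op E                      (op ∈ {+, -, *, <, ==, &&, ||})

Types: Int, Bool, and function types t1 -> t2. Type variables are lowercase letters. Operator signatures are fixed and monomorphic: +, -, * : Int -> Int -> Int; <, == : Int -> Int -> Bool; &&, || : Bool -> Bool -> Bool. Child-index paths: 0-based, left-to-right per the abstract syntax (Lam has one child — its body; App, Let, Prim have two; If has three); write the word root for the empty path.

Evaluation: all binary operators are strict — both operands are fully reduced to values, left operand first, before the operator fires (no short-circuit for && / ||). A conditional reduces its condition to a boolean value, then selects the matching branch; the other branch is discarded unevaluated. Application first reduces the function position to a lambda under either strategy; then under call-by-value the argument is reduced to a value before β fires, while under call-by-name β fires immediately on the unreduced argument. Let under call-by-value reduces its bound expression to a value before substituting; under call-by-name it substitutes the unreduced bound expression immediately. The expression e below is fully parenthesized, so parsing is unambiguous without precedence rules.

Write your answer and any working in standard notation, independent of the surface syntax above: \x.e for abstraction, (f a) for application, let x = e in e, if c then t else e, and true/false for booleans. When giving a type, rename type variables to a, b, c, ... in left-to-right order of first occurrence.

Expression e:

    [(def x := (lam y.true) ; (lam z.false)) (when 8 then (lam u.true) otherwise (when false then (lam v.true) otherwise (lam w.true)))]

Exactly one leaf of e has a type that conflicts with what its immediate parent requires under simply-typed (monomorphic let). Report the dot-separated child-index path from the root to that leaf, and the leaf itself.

Answer: 1.0 : 8

Derivation:
\y._ : a -> Bool
let x : a -> Bool
\z._ : b -> Bool
  unify Int ~ Bool
  FAIL: mismatch Int ~ Bool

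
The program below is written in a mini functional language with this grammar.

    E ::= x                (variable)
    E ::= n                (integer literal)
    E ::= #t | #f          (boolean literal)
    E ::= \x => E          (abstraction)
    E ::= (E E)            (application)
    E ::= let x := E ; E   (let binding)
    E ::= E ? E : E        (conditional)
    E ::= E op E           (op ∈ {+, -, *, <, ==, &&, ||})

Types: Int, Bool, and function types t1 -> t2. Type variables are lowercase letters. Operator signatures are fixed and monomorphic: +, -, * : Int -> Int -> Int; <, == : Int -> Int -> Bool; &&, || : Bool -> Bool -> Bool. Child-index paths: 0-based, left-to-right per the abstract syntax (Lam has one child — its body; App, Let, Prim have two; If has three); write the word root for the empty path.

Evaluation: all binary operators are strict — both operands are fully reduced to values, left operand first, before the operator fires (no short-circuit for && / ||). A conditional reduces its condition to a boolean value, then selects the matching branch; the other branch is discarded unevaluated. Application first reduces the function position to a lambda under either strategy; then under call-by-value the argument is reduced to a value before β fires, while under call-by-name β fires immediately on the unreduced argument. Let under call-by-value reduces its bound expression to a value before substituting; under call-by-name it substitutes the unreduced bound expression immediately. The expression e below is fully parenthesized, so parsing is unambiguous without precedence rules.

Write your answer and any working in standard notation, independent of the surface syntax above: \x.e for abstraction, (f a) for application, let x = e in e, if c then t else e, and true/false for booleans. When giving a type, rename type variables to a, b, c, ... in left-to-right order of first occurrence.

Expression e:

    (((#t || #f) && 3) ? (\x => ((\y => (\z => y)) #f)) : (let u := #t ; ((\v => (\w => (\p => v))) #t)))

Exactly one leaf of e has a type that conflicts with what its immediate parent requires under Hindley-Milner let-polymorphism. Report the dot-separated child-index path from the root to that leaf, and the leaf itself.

Answer: 0.1 : 3

Derivation:
  unify Bool ~ Bool
  unify Bool ~ Bool
  unify Bool ~ Bool
  unify Int ~ Bool
  FAIL: mismatch Int ~ Bool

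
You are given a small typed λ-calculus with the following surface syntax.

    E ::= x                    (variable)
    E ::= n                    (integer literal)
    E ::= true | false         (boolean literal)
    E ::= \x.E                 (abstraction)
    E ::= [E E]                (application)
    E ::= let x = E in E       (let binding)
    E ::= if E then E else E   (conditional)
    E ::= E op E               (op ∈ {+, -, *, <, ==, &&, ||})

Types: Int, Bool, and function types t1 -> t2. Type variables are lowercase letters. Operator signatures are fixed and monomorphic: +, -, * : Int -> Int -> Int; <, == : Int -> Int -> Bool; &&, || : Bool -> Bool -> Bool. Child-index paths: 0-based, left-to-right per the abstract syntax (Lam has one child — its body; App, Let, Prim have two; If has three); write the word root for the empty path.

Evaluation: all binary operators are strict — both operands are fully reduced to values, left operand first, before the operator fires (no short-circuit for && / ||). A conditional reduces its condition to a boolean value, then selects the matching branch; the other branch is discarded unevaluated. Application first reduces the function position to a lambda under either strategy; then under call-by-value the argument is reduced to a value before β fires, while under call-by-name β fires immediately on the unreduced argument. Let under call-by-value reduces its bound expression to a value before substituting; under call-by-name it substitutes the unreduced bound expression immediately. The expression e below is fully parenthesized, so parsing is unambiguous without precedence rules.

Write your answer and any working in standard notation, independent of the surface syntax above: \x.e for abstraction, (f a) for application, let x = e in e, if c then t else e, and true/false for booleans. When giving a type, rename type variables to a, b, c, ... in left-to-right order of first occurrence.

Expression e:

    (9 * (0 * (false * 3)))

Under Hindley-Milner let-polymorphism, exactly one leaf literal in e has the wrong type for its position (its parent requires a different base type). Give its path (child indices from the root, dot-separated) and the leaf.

Working:
  unify Int ~ Int
  unify Int ~ Int
  unify Bool ~ Int
  FAIL: mismatch Bool ~ Int

Answer: 1.1.0 : false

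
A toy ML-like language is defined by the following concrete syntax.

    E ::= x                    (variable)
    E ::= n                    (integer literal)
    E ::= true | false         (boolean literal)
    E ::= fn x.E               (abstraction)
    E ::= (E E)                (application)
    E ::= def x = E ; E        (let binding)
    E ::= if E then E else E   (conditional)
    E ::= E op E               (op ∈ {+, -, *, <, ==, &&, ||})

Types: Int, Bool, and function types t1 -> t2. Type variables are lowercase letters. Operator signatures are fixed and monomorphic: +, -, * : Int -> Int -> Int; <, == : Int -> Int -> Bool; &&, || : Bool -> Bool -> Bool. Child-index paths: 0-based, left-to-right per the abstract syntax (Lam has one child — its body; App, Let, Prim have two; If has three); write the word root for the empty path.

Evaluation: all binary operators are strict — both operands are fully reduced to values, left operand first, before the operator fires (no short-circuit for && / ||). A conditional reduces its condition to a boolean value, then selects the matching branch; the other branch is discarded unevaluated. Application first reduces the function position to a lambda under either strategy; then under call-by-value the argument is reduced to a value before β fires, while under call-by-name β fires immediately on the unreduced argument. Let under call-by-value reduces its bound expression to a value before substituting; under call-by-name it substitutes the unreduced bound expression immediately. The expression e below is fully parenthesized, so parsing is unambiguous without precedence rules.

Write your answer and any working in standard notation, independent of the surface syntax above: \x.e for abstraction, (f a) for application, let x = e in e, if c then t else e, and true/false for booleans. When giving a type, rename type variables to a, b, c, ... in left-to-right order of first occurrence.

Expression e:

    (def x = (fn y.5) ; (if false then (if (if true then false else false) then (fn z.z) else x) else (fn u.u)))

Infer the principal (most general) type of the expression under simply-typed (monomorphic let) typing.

Derivation:
\y._ : a -> Int
let x : a -> Int
  unify Bool ~ Bool
  unify Bool ~ Bool
  unify Bool ~ Bool
  unify Bool ~ Bool
z : b
\z._ : b -> b
x : a -> Int
  unify b -> b ~ a -> Int
  unify b ~ a
  unify a ~ Int
u : c
\u._ : c -> c
  unify Int -> Int ~ c -> c
  unify Int ~ c
  unify Int ~ Int

Answer: Int -> Int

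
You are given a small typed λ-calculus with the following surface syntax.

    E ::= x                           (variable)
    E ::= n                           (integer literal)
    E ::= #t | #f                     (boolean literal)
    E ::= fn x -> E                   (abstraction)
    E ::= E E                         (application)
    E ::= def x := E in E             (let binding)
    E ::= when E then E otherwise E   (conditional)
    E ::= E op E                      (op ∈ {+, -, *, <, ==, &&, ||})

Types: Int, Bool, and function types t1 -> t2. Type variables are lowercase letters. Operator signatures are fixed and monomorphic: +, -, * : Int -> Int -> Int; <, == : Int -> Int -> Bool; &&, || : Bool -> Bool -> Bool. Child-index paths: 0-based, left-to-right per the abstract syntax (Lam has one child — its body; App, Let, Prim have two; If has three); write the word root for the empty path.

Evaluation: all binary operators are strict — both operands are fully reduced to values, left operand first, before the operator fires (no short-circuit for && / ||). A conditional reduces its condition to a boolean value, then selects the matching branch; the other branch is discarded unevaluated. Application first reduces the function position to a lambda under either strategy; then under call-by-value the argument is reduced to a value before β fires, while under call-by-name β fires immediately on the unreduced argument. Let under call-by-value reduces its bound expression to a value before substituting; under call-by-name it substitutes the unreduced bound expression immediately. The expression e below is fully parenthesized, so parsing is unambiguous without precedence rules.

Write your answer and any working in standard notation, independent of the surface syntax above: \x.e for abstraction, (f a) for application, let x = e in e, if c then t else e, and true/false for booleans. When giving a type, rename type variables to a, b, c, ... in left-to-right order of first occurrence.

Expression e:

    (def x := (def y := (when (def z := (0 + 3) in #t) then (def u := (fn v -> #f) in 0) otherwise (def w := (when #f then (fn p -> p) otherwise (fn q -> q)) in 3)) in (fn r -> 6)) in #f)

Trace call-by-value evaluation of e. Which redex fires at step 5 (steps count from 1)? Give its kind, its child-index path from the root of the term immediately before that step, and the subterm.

Derivation:
step 0: (let x = (let y = (if (let z = (0 + 3) in true) then (let u = (\v.false) in 0) else (let w = (if false then (\p.p) else (\q.q)) in 3)) in (\r.6)) in false)
step 1: [delta@0.0.0.0] (let x = (let y = (if (let z = 3 in true) then (let u = (\v.false) in 0) else (let w = (if false then (\p.p) else (\q.q)) in 3)) in (\r.6)) in false)
step 2: [let@0.0.0] (let x = (let y = (if true then (let u = (\v.false) in 0) else (let w = (if false then (\p.p) else (\q.q)) in 3)) in (\r.6)) in false)
step 3: [if@0.0] (let x = (let y = (let u = (\v.false) in 0) in (\r.6)) in false)
step 4: [let@0.0] (let x = (let y = 0 in (\r.6)) in false)
step 5: [let@0] (let x = (\r.6) in false)

Answer: let at 0 : (let y = 0 in (\r.6))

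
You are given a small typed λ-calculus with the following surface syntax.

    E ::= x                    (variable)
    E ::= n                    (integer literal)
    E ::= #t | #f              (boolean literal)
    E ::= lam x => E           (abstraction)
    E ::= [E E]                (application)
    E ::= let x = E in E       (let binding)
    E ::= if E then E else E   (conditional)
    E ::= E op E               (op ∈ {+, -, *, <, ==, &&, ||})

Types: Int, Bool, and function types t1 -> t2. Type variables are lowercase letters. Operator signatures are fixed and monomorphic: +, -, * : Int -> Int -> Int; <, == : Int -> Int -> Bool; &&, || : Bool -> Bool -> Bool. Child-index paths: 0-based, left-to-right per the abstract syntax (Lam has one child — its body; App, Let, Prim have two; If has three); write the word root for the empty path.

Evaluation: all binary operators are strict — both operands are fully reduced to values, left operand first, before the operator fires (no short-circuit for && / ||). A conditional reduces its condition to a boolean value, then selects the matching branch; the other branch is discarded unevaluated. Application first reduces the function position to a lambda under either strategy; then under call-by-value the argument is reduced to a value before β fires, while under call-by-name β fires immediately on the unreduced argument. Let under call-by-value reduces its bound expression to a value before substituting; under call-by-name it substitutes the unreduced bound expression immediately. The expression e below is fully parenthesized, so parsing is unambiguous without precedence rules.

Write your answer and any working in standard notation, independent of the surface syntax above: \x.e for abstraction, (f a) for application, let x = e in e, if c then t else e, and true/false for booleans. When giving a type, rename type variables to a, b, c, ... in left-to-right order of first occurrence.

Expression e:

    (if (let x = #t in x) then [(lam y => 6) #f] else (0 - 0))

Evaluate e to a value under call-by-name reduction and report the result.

Answer: 6

Derivation:
step 0: (if (let x = true in x) then ((\y.6) false) else (0 - 0))
step 1: [let@0] (if true then ((\y.6) false) else (0 - 0))
step 2: [if@root] ((\y.6) false)
step 3: [beta@root] 6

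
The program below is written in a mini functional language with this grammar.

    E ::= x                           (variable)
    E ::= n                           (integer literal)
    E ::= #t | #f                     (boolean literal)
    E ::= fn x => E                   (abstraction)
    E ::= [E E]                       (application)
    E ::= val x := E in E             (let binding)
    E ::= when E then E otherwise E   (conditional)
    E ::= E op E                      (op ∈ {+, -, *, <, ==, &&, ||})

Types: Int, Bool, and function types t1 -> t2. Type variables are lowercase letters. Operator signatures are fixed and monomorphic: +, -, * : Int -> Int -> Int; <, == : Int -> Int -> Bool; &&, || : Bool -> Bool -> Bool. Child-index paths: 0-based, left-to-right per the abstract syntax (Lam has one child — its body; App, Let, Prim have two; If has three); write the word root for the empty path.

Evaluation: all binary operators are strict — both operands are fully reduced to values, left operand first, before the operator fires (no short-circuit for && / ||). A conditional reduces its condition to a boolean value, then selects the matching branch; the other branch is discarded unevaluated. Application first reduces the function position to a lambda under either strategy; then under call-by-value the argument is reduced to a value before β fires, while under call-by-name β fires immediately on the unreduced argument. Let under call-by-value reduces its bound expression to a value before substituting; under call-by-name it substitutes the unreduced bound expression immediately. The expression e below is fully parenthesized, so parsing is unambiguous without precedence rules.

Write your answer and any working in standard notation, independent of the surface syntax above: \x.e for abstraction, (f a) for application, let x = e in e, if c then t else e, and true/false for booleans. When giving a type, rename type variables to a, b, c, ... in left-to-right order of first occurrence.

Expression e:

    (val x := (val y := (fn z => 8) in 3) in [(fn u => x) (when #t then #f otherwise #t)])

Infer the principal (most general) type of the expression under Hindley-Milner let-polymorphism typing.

Answer: Int

Derivation:
\z._ : a -> Int
let y : forall. a -> Int
let x : Int
x : Int
\u._ : b -> Int
  unify Bool ~ Bool
  unify Bool ~ Bool
  unify b -> Int ~ Bool -> c
  unify b ~ Bool
  unify Int ~ c
_ _ : Int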